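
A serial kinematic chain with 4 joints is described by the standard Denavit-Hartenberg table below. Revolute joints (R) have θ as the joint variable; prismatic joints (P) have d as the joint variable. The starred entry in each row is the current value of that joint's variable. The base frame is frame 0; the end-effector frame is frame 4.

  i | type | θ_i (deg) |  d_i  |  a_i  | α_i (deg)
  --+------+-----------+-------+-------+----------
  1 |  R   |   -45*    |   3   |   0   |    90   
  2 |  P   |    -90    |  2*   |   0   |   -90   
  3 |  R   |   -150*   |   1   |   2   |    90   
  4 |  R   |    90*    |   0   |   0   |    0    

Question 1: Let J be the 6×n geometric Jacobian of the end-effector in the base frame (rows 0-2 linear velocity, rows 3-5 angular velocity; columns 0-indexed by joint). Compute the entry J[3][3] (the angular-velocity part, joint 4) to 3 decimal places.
0.612

axis z_3 = (0.6124,0.6124,0.5000); lever o_n−o_3 = (0.0000,0.0000,0.0000)
cross product → J_v[:, 3] = (0.0000,0.0000,0.0000)
J_ω[:, 3] = z_3
entry J[3][3] = 0.6124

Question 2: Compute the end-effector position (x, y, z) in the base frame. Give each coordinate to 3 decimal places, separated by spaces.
after link 1: o_1 = (0.0000, 0.0000, 3.0000)
after link 2: o_2 = (-1.4142, -1.4142, 3.0000)
after link 3: o_3 = (-1.4142, -2.8284, 4.7321)
after link 4: o_4 = (-1.4142, -2.8284, 4.7321)

-1.414 -2.828 4.732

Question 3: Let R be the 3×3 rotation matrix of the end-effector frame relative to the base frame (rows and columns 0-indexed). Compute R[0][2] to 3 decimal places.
End-effector z-axis (col 2 of R) = (0.6124,0.6124,0.5000)
R[0][2] = 0.6124

0.612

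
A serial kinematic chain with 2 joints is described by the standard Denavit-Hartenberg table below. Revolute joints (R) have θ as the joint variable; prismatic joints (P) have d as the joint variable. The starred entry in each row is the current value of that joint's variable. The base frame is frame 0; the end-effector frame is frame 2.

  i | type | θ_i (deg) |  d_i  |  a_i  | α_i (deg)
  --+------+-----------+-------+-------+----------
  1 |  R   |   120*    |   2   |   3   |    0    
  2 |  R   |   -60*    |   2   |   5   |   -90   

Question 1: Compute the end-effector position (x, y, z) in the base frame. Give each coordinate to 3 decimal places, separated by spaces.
1.000 6.928 4.000

after link 1: o_1 = (-1.5000, 2.5981, 2.0000)
after link 2: o_2 = (1.0000, 6.9282, 4.0000)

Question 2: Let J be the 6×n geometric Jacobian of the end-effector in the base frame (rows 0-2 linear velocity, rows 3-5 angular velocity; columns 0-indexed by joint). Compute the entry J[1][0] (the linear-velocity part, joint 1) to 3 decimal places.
1.000

axis z_0 = ẑ; lever o_n−o_0 = (1.0000,6.9282,4.0000)
cross product → J_v[:, 0] = (-6.9282,1.0000,0.0000)
J_ω[:, 0] = z_0
entry J[1][0] = 1.0000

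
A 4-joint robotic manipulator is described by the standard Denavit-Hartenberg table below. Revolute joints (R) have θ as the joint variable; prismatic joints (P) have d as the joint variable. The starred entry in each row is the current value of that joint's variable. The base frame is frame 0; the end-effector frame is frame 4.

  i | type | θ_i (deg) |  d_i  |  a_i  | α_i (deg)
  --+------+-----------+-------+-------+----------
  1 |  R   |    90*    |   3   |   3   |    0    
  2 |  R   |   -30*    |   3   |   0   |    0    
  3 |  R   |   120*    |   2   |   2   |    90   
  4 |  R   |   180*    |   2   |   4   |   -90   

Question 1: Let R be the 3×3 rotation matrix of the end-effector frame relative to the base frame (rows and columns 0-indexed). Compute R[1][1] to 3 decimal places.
-1.000

End-effector y-axis (col 1 of R) = (-0.0000,-1.0000,-0.0000)
R[1][1] = -1.0000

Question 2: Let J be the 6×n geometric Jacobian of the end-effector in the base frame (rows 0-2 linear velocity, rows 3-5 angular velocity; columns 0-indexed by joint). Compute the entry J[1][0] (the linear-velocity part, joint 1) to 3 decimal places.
axis z_0 = ẑ; lever o_n−o_0 = (2.0000,5.0000,8.0000)
cross product → J_v[:, 0] = (-5.0000,2.0000,0.0000)
J_ω[:, 0] = z_0
entry J[1][0] = 2.0000

2.000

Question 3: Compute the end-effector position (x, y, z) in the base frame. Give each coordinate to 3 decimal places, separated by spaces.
2.000 5.000 8.000

after link 1: o_1 = (0.0000, 3.0000, 3.0000)
after link 2: o_2 = (0.0000, 3.0000, 6.0000)
after link 3: o_3 = (-2.0000, 3.0000, 8.0000)
after link 4: o_4 = (2.0000, 5.0000, 8.0000)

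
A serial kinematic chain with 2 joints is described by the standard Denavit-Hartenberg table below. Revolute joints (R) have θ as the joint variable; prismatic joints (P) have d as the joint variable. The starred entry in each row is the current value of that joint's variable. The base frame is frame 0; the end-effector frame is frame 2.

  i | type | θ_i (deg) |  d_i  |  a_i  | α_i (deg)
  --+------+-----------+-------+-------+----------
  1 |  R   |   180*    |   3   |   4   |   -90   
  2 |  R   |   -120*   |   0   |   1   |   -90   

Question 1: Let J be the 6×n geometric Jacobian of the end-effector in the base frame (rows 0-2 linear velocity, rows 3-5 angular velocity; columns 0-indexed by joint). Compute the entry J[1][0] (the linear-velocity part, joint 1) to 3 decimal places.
-3.500

axis z_0 = ẑ; lever o_n−o_0 = (-3.5000,0.0000,3.8660)
cross product → J_v[:, 0] = (-0.0000,-3.5000,0.0000)
J_ω[:, 0] = z_0
entry J[1][0] = -3.5000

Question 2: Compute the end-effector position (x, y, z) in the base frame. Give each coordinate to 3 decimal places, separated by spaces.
-3.500 0.000 3.866

after link 1: o_1 = (-4.0000, 0.0000, 3.0000)
after link 2: o_2 = (-3.5000, 0.0000, 3.8660)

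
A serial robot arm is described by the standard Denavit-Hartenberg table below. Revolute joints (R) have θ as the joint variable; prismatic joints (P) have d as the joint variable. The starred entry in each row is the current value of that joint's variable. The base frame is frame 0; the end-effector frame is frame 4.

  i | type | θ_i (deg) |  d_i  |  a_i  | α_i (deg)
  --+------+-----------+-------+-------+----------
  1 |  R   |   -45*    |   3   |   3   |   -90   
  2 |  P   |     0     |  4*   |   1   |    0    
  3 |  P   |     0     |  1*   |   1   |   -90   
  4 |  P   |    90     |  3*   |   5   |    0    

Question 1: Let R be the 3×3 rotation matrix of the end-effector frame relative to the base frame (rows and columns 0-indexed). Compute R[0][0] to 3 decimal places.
-0.707

End-effector x-axis (col 0 of R) = (-0.7071,-0.7071,-0.0000)
R[0][0] = -0.7071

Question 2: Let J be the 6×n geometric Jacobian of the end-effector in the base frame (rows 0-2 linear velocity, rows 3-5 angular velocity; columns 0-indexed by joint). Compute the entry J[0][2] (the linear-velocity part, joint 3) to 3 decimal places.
0.707

prismatic axis z_2 = (0.7071,0.7071,0.0000)
J_v[:, 2] = z_2; J_ω[:, 2] = (0,0,0)
entry J[0][2] = 0.7071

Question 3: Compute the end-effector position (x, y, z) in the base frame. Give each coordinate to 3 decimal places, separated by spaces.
after link 1: o_1 = (2.1213, -2.1213, 3.0000)
after link 2: o_2 = (5.6569, 0.0000, 3.0000)
after link 3: o_3 = (7.0711, 0.0000, 3.0000)
after link 4: o_4 = (3.5355, -3.5355, -0.0000)

3.536 -3.536 -0.000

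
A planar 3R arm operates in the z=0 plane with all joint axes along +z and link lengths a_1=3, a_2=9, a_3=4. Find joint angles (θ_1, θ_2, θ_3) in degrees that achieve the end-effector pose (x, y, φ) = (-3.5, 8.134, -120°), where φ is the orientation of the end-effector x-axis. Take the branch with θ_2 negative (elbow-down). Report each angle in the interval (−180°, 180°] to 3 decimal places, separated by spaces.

119.999 -29.999 150.000

wrist centre = target − a_3·(cos φ, sin φ) = (-1.5000, 11.5981)
cos θ_2 = (136.7660−3²−9²)/(2·3·9) = 0.8660; θ_2 = -29.9987° (elbow-down)
β = atan2(11.5981,-1.5000) = 97.3692°; ψ = atan2(-4.4998,10.7943) = -22.6298°
θ_1 = β − ψ = 119.9990°
θ_3 = φ − θ_1 − θ_2 = 149.9997° (wrapped to (-180°,180°])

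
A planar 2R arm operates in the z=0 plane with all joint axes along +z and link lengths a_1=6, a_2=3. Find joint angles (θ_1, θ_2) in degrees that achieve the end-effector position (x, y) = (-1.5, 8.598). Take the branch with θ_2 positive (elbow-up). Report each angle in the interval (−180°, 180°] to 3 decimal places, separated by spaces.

cos θ_2 = (76.1756−6²−3²)/(2·6·3) = 0.8660; θ_2 = 30.0042° (elbow-up)
β = atan2(8.5980,-1.5000) = 99.8962°; ψ = atan2(1.5002,8.5980) = 9.8974°
θ_1 = β − ψ = 89.9987°

89.999 30.004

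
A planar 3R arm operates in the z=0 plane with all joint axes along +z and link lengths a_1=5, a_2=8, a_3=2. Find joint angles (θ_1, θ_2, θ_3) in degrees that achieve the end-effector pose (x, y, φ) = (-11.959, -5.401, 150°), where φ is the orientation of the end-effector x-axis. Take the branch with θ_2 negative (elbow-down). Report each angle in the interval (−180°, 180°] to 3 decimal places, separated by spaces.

wrist centre = target − a_3·(cos φ, sin φ) = (-10.2269, -6.4010)
cos θ_2 = (145.5633−5²−8²)/(2·5·8) = 0.7070; θ_2 = -45.0053° (elbow-down)
β = atan2(-6.4010,-10.2269) = -147.9577°; ψ = atan2(-5.6574,10.6563) = -27.9636°
θ_1 = β − ψ = -119.9942°
θ_3 = φ − θ_1 − θ_2 = -45.0005° (wrapped to (-180°,180°])

-119.994 -45.005 -45.000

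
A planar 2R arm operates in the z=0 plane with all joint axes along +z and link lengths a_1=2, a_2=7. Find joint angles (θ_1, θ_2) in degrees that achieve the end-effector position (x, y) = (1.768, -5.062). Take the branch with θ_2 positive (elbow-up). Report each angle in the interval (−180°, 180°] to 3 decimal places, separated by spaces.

149.993 150.007

cos θ_2 = (28.7497−2²−7²)/(2·2·7) = -0.8661; θ_2 = 150.0066° (elbow-up)
β = atan2(-5.0620,1.7680) = -70.7473°; ψ = atan2(3.4993,-4.0626) = 139.2601°
θ_1 = β − ψ = -210.0074°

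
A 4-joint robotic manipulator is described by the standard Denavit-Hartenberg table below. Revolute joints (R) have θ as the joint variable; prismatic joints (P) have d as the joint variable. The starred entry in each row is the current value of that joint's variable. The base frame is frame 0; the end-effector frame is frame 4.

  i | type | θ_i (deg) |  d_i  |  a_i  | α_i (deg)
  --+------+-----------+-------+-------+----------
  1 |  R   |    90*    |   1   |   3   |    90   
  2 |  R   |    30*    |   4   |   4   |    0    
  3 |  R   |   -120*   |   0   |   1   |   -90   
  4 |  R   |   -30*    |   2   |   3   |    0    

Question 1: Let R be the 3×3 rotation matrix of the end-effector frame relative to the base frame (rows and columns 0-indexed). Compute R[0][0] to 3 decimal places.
End-effector x-axis (col 0 of R) = (0.5000,0.0000,-0.8660)
R[0][0] = 0.5000

0.500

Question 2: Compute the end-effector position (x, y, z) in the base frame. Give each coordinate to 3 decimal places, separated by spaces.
after link 1: o_1 = (0.0000, 3.0000, 1.0000)
after link 2: o_2 = (4.0000, 6.4641, 3.0000)
after link 3: o_3 = (4.0000, 6.4641, 2.0000)
after link 4: o_4 = (5.5000, 8.4641, -0.5981)

5.500 8.464 -0.598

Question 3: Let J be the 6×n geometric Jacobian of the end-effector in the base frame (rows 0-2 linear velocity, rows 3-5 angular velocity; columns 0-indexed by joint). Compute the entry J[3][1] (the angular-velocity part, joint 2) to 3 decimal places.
1.000

axis z_1 = (1.0000,-0.0000,0.0000); lever o_n−o_1 = (5.5000,5.4641,-1.5981)
cross product → J_v[:, 1] = (-0.0000,1.5981,5.4641)
J_ω[:, 1] = z_1
entry J[3][1] = 1.0000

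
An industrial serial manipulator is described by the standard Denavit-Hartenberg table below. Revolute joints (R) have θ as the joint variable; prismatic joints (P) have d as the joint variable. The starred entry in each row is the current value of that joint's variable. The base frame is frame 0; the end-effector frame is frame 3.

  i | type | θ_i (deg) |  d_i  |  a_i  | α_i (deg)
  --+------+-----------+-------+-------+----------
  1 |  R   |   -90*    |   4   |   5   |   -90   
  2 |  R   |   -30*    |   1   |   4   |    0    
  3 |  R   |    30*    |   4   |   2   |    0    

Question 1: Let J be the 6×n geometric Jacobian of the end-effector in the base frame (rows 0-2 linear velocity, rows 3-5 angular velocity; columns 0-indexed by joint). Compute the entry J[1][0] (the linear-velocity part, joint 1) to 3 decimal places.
axis z_0 = ẑ; lever o_n−o_0 = (5.0000,-10.4641,6.0000)
cross product → J_v[:, 0] = (10.4641,5.0000,-0.0000)
J_ω[:, 0] = z_0
entry J[1][0] = 5.0000

5.000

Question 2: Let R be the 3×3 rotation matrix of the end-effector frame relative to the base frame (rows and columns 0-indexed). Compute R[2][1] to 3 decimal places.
End-effector y-axis (col 1 of R) = (0.0000,0.0000,-1.0000)
R[2][1] = -1.0000

-1.000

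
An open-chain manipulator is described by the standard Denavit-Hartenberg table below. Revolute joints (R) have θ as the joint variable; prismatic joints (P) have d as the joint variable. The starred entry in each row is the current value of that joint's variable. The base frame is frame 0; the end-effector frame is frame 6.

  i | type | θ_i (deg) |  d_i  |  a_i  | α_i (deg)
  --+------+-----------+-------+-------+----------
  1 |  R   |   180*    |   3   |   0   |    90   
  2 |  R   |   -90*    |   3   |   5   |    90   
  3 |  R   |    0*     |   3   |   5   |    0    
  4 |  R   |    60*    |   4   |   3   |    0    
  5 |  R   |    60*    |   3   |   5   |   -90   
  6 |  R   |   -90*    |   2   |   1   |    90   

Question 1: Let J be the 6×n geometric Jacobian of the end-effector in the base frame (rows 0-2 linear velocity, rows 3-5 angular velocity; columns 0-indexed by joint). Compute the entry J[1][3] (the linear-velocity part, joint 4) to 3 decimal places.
axis z_3 = (1.0000,-0.0000,-0.0000); lever o_n−o_3 = (8.0000,5.9282,2.7321)
cross product → J_v[:, 3] = (0.0000,-2.7321,5.9282)
J_ω[:, 3] = z_3
entry J[1][3] = -2.7321

-2.732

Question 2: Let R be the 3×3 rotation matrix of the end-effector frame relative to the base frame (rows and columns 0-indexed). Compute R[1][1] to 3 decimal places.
-0.500

End-effector y-axis (col 1 of R) = (0.0000,-0.5000,0.8660)
R[1][1] = -0.5000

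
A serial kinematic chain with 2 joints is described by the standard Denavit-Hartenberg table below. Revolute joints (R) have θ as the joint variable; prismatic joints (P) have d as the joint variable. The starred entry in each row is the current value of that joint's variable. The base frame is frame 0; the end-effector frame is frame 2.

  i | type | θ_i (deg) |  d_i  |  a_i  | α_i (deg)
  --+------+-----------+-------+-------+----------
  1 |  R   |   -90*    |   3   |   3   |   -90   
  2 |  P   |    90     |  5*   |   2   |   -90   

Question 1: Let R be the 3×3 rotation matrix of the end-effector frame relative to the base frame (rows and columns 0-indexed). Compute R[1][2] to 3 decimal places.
1.000

End-effector z-axis (col 2 of R) = (0.0000,1.0000,-0.0000)
R[1][2] = 1.0000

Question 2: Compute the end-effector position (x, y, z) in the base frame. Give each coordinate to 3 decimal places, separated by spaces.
after link 1: o_1 = (0.0000, -3.0000, 3.0000)
after link 2: o_2 = (5.0000, -3.0000, 1.0000)

5.000 -3.000 1.000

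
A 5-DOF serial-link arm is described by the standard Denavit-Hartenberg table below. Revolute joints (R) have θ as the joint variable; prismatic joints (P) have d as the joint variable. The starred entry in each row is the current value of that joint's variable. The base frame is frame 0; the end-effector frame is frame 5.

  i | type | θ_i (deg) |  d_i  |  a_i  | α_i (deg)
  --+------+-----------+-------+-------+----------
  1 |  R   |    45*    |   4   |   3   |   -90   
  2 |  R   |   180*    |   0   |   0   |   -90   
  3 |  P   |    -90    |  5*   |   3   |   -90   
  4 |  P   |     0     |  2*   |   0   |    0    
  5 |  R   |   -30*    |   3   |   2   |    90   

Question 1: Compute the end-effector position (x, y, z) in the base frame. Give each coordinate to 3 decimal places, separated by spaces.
after link 1: o_1 = (2.1213, 2.1213, 4.0000)
after link 2: o_2 = (2.1213, 2.1213, 4.0000)
after link 3: o_3 = (-0.0000, 4.2426, 9.0000)
after link 4: o_4 = (-1.4142, 2.8284, 9.0000)
after link 5: o_5 = (-4.7603, 1.9319, 10.0000)

-4.760 1.932 10.000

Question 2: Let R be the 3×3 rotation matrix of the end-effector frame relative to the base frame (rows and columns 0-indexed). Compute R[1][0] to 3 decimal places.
0.612

End-effector x-axis (col 0 of R) = (-0.6124,0.6124,0.5000)
R[1][0] = 0.6124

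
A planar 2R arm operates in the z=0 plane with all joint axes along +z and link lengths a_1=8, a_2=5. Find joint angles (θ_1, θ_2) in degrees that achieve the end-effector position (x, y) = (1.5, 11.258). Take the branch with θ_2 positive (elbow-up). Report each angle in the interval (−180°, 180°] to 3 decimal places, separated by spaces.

cos θ_2 = (128.9926−8²−5²)/(2·8·5) = 0.4999; θ_2 = 60.0061° (elbow-up)
β = atan2(11.2580,1.5000) = 82.4107°; ψ = atan2(4.3304,10.4995) = 22.4131°
θ_1 = β − ψ = 59.9976°

59.998 60.006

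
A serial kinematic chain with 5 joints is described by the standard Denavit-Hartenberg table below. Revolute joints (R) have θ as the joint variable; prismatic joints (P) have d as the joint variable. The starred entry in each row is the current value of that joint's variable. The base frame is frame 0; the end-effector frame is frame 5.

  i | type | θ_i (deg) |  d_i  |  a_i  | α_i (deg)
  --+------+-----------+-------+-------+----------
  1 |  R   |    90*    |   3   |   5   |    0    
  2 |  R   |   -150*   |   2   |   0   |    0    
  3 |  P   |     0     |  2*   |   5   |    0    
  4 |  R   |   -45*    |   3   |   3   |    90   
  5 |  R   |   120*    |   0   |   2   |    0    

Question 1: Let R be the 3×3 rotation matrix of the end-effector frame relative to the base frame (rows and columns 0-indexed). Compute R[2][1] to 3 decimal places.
-0.500

End-effector y-axis (col 1 of R) = (0.2241,0.8365,-0.5000)
R[2][1] = -0.5000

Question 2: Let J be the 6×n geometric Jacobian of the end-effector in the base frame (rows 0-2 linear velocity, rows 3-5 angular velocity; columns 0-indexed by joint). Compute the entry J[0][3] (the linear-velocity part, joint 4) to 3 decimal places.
axis z_3 = (0.0000,0.0000,1.0000); lever o_n−o_3 = (-0.5176,-1.9319,4.7321)
cross product → J_v[:, 3] = (1.9319,-0.5176,0.0000)
J_ω[:, 3] = z_3
entry J[0][3] = 1.9319

1.932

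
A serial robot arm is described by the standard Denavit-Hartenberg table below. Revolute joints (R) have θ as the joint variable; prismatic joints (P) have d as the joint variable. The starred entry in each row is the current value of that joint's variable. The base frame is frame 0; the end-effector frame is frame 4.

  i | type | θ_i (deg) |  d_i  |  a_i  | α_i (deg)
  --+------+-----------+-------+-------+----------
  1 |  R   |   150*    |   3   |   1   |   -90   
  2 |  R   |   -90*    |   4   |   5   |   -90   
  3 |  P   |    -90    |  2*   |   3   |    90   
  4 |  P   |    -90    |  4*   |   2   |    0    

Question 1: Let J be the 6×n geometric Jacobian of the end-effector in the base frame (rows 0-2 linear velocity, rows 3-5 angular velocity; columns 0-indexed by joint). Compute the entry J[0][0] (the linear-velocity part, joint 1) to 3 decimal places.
5.562

axis z_0 = ẑ; lever o_n−o_0 = (-4.3660,-5.5622,4.0000)
cross product → J_v[:, 0] = (5.5622,-4.3660,0.0000)
J_ω[:, 0] = z_0
entry J[0][0] = 5.5622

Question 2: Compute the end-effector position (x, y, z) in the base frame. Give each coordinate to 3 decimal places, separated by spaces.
after link 1: o_1 = (-0.8660, 0.5000, 3.0000)
after link 2: o_2 = (-2.8660, -2.9641, 8.0000)
after link 3: o_3 = (-6.0981, -4.5622, 8.0000)
after link 4: o_4 = (-4.3660, -5.5622, 4.0000)

-4.366 -5.562 4.000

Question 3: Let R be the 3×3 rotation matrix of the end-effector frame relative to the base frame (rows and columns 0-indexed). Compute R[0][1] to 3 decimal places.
-0.500

End-effector y-axis (col 1 of R) = (-0.5000,-0.8660,0.0000)
R[0][1] = -0.5000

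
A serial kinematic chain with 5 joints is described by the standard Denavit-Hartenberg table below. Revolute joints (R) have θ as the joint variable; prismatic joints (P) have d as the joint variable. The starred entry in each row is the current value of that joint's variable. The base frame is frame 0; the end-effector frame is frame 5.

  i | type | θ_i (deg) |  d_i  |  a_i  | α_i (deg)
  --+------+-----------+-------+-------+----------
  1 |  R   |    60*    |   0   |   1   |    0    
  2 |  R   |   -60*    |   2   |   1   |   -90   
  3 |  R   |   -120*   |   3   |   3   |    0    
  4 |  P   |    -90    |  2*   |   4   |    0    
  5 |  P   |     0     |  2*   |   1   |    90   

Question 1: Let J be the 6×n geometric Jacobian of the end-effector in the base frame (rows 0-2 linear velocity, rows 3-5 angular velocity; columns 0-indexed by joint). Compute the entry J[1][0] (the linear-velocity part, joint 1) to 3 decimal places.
-4.330

axis z_0 = ẑ; lever o_n−o_0 = (-4.3301,7.8660,2.0981)
cross product → J_v[:, 0] = (-7.8660,-4.3301,0.0000)
J_ω[:, 0] = z_0
entry J[1][0] = -4.3301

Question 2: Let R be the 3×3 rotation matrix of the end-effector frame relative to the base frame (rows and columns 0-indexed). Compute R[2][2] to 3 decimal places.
End-effector z-axis (col 2 of R) = (0.5000,0.0000,-0.8660)
R[2][2] = -0.8660

-0.866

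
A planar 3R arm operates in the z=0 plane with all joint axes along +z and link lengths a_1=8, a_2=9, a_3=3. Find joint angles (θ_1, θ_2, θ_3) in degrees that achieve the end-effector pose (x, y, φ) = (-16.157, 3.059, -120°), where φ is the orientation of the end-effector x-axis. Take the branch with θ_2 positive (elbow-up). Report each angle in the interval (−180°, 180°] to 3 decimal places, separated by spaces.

135.001 44.996 60.002

wrist centre = target − a_3·(cos φ, sin φ) = (-14.6570, 5.6571)
cos θ_2 = (246.8302−8²−9²)/(2·8·9) = 0.7072; θ_2 = 44.9962° (elbow-up)
β = atan2(5.6571,-14.6570) = 158.8952°; ψ = atan2(6.3635,14.3644) = 23.8937°
θ_1 = β − ψ = 135.0015°
θ_3 = φ − θ_1 − θ_2 = 60.0023° (wrapped to (-180°,180°])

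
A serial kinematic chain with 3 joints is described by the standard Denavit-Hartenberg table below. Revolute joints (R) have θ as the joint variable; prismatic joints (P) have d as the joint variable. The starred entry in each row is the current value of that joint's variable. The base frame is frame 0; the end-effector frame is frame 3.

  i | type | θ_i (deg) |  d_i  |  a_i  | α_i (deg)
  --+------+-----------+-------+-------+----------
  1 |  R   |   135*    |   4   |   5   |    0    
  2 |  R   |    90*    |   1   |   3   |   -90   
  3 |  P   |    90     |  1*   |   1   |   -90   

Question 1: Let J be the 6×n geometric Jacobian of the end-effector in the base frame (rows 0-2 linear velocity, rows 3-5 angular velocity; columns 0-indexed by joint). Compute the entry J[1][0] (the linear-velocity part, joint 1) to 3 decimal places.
axis z_0 = ẑ; lever o_n−o_0 = (-4.9497,0.7071,4.0000)
cross product → J_v[:, 0] = (-0.7071,-4.9497,0.0000)
J_ω[:, 0] = z_0
entry J[1][0] = -4.9497

-4.950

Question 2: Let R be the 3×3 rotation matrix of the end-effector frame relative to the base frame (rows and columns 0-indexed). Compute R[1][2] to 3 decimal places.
0.707

End-effector z-axis (col 2 of R) = (0.7071,0.7071,-0.0000)
R[1][2] = 0.7071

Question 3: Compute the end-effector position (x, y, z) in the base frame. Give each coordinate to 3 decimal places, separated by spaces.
-4.950 0.707 4.000

after link 1: o_1 = (-3.5355, 3.5355, 4.0000)
after link 2: o_2 = (-5.6569, 1.4142, 5.0000)
after link 3: o_3 = (-4.9497, 0.7071, 4.0000)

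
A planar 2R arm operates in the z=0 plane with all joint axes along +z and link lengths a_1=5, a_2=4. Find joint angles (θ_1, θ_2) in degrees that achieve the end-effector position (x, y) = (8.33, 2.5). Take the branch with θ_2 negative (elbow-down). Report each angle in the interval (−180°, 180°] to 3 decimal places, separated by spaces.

30.003 -30.006

cos θ_2 = (75.6389−5²−4²)/(2·5·4) = 0.8660; θ_2 = -30.0061° (elbow-down)
β = atan2(2.5000,8.3300) = 16.7056°; ψ = atan2(-2.0004,8.4639) = -13.2974°
θ_1 = β − ψ = 30.0029°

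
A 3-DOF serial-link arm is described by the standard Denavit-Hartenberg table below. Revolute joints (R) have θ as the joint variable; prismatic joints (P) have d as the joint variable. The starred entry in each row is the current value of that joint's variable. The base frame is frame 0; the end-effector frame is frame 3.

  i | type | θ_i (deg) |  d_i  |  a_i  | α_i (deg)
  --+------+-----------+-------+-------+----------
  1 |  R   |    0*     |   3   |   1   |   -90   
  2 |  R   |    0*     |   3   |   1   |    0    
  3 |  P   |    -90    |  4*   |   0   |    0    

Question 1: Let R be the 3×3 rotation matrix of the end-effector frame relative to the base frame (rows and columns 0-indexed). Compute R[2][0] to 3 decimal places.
1.000

End-effector x-axis (col 0 of R) = (0.0000,-0.0000,1.0000)
R[2][0] = 1.0000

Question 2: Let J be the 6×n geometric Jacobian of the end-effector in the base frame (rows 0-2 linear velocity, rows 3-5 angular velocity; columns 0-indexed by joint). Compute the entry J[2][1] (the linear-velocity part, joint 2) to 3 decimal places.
axis z_1 = (0.0000,1.0000,0.0000); lever o_n−o_1 = (1.0000,7.0000,0.0000)
cross product → J_v[:, 1] = (0.0000,0.0000,-1.0000)
J_ω[:, 1] = z_1
entry J[2][1] = -1.0000

-1.000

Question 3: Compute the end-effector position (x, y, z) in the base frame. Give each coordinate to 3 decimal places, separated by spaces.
after link 1: o_1 = (1.0000, 0.0000, 3.0000)
after link 2: o_2 = (2.0000, 3.0000, 3.0000)
after link 3: o_3 = (2.0000, 7.0000, 3.0000)

2.000 7.000 3.000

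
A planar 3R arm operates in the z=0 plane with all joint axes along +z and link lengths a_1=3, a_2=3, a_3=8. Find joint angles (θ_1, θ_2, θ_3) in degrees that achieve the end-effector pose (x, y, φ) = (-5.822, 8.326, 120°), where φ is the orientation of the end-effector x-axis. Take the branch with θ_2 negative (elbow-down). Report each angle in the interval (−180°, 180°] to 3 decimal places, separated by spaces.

-149.998 -134.994 44.991

wrist centre = target − a_3·(cos φ, sin φ) = (-1.8220, 1.3978)
cos θ_2 = (5.2735−3²−3²)/(2·3·3) = -0.7070; θ_2 = -134.9935° (elbow-down)
β = atan2(1.3978,-1.8220) = 142.5054°; ψ = atan2(-2.1216,0.8789) = -67.4968°
θ_1 = β − ψ = 210.0022°
θ_3 = φ − θ_1 − θ_2 = 44.9914° (wrapped to (-180°,180°])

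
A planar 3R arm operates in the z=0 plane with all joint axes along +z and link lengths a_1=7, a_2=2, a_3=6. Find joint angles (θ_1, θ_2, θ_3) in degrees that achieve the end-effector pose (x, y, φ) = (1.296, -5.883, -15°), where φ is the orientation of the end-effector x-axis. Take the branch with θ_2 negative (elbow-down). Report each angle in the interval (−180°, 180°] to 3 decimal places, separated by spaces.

-119.998 -120.010 -134.991

wrist centre = target − a_3·(cos φ, sin φ) = (-4.4996, -4.3301)
cos θ_2 = (38.9956−7²−2²)/(2·7·2) = -0.5002; θ_2 = -120.0103° (elbow-down)
β = atan2(-4.3301,-4.4996) = -136.0996°; ψ = atan2(-1.7319,5.9997) = -16.1013°
θ_1 = β − ψ = -119.9982°
θ_3 = φ − θ_1 − θ_2 = -134.9915° (wrapped to (-180°,180°])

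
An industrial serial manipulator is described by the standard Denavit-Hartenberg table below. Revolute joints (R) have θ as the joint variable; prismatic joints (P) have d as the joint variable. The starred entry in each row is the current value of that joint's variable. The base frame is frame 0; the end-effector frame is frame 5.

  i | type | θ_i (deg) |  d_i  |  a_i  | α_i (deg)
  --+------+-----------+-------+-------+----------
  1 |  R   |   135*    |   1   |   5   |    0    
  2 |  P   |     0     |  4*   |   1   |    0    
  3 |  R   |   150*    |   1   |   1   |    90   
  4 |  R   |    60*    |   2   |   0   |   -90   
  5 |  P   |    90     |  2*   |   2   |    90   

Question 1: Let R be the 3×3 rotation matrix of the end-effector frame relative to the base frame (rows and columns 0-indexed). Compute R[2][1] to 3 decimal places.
End-effector y-axis (col 1 of R) = (-0.2241,0.8365,0.5000)
R[2][1] = 0.5000

0.500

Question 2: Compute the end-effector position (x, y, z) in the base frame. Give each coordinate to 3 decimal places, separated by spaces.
-4.432 4.950 7.000

after link 1: o_1 = (-3.5355, 3.5355, 1.0000)
after link 2: o_2 = (-4.2426, 4.2426, 5.0000)
after link 3: o_3 = (-3.9838, 3.2767, 6.0000)
after link 4: o_4 = (-5.9157, 2.7591, 6.0000)
after link 5: o_5 = (-4.4321, 4.9497, 7.0000)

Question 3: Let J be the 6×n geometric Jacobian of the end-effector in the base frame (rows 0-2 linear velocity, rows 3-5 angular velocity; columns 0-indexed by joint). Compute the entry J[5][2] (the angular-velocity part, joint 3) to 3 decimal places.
1.000

axis z_2 = (0.0000,0.0000,1.0000); lever o_n−o_2 = (-0.1895,0.7071,2.0000)
cross product → J_v[:, 2] = (-0.7071,-0.1895,0.0000)
J_ω[:, 2] = z_2
entry J[5][2] = 1.0000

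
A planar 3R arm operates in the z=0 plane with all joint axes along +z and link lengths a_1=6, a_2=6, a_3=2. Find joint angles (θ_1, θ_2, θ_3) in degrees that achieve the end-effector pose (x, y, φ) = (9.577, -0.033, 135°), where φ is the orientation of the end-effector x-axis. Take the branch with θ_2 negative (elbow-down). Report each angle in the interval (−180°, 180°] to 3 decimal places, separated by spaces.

15.005 -45.012 165.007

wrist centre = target − a_3·(cos φ, sin φ) = (10.9912, -1.4472)
cos θ_2 = (122.9012−6²−6²)/(2·6·6) = 0.7070; θ_2 = -45.0118° (elbow-down)
β = atan2(-1.4472,10.9912) = -7.5010°; ψ = atan2(-4.2435,10.2418) = -22.5059°
θ_1 = β − ψ = 15.0049°
θ_3 = φ − θ_1 − θ_2 = 165.0069° (wrapped to (-180°,180°])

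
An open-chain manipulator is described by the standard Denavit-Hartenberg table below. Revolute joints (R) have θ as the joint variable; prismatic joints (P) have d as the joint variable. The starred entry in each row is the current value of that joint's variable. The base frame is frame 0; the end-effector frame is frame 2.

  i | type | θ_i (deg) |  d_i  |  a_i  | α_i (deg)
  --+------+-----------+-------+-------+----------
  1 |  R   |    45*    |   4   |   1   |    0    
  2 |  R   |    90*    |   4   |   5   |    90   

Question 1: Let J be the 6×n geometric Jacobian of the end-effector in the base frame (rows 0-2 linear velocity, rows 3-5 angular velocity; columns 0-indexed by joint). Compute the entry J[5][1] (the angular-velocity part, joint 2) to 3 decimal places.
1.000

axis z_1 = (0.0000,0.0000,1.0000); lever o_n−o_1 = (-3.5355,3.5355,4.0000)
cross product → J_v[:, 1] = (-3.5355,-3.5355,0.0000)
J_ω[:, 1] = z_1
entry J[5][1] = 1.0000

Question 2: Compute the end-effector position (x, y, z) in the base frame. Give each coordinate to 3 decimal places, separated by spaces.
-2.828 4.243 8.000

after link 1: o_1 = (0.7071, 0.7071, 4.0000)
after link 2: o_2 = (-2.8284, 4.2426, 8.0000)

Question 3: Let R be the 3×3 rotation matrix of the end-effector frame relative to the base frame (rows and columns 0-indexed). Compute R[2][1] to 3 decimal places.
End-effector y-axis (col 1 of R) = (-0.0000,-0.0000,1.0000)
R[2][1] = 1.0000

1.000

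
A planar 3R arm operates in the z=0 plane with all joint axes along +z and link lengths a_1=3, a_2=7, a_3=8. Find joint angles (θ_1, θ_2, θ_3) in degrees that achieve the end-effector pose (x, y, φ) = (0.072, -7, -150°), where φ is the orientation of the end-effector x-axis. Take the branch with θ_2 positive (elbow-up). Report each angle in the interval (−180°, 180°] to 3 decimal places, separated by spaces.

-89.996 89.996 -150.000

wrist centre = target − a_3·(cos φ, sin φ) = (7.0002, -3.0000)
cos θ_2 = (58.0028−3²−7²)/(2·3·7) = 0.0001; θ_2 = 89.9961° (elbow-up)
β = atan2(-3.0000,7.0002) = -23.1980°; ψ = atan2(7.0000,3.0005) = 66.7981°
θ_1 = β − ψ = -89.9961°
θ_3 = φ − θ_1 − θ_2 = -150.0000° (wrapped to (-180°,180°])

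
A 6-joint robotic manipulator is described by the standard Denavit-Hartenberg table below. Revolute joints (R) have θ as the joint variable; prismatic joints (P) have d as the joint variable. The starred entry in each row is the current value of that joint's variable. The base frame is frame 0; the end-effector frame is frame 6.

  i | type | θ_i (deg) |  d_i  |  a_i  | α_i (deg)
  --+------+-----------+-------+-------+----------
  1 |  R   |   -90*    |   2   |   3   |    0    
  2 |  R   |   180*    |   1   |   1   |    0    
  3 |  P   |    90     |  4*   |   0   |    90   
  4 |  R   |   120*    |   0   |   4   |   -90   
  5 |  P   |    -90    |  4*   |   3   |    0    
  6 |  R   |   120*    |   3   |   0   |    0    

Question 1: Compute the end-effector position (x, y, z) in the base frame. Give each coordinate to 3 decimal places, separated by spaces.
after link 1: o_1 = (0.0000, -3.0000, 2.0000)
after link 2: o_2 = (0.0000, -2.0000, 3.0000)
after link 3: o_3 = (0.0000, -2.0000, 7.0000)
after link 4: o_4 = (2.0000, -2.0000, 10.4641)
after link 5: o_5 = (5.4641, 1.0000, 8.4641)
after link 6: o_6 = (8.0622, 1.0000, 6.9641)

8.062 1.000 6.964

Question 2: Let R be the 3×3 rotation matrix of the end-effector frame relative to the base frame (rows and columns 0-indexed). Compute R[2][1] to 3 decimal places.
-0.433

End-effector y-axis (col 1 of R) = (-0.2500,-0.8660,-0.4330)
R[2][1] = -0.4330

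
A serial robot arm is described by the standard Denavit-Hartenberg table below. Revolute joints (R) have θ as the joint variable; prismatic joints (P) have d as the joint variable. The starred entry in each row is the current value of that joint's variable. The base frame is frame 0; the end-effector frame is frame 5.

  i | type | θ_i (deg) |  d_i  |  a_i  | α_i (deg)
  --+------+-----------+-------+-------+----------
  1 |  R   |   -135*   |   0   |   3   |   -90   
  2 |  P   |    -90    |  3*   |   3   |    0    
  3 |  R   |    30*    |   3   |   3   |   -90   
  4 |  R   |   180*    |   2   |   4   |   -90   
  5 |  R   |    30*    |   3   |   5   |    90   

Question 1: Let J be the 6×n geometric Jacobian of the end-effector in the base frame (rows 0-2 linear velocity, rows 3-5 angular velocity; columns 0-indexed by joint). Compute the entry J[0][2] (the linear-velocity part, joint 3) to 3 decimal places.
3.087

axis z_2 = (0.7071,-0.7071,0.0000); lever o_n−o_2 = (6.4333,-2.0520,-4.3660)
cross product → J_v[:, 2] = (3.0872,3.0872,3.0981)
J_ω[:, 2] = z_2
entry J[0][2] = 3.0872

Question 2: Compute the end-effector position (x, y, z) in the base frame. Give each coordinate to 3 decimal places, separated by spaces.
after link 1: o_1 = (-2.1213, -2.1213, 0.0000)
after link 2: o_2 = (0.0000, -4.2426, 3.0000)
after link 3: o_3 = (1.0607, -7.4246, 5.5981)
after link 4: o_4 = (1.2501, -7.2352, 1.1340)
after link 5: o_5 = (6.4333, -6.2946, -1.3660)

6.433 -6.295 -1.366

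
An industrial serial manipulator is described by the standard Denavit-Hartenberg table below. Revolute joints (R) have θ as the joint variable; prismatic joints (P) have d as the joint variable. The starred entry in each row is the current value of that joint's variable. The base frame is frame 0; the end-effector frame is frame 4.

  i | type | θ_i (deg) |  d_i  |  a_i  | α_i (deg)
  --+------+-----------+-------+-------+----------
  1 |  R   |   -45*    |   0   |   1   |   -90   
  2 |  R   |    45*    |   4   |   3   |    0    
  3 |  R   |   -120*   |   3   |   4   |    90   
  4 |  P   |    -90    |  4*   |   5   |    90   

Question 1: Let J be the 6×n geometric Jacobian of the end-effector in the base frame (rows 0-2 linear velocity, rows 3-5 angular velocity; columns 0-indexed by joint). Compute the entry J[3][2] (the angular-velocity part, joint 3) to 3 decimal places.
0.707

axis z_2 = (0.7071,0.7071,0.0000); lever o_n−o_2 = (-3.4142,0.5858,4.8990)
cross product → J_v[:, 2] = (3.4641,-3.4641,2.8284)
J_ω[:, 2] = z_2
entry J[3][2] = 0.7071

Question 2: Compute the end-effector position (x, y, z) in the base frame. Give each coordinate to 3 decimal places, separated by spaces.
1.621 1.207 2.778

after link 1: o_1 = (0.7071, -0.7071, 0.0000)
after link 2: o_2 = (5.0355, 0.6213, -2.1213)
after link 3: o_3 = (7.8889, 2.0106, 1.7424)
after link 4: o_4 = (1.6213, 1.2071, 2.7777)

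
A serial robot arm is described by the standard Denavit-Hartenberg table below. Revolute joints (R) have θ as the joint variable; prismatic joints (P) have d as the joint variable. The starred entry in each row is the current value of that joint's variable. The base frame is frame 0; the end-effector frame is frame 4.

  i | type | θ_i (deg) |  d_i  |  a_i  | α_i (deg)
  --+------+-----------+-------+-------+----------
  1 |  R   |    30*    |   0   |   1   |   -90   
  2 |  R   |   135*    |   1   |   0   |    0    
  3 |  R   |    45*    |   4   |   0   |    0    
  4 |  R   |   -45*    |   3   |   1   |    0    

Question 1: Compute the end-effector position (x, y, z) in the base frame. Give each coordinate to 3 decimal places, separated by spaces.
after link 1: o_1 = (0.8660, 0.5000, 0.0000)
after link 2: o_2 = (0.3660, 1.3660, 0.0000)
after link 3: o_3 = (-1.6340, 4.8301, 0.0000)
after link 4: o_4 = (-3.7463, 7.0746, -0.7071)

-3.746 7.075 -0.707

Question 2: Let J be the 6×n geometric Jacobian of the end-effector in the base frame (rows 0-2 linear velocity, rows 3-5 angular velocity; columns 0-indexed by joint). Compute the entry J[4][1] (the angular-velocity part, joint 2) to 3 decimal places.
0.866

axis z_1 = (-0.5000,0.8660,0.0000); lever o_n−o_1 = (-4.6124,6.5746,-0.7071)
cross product → J_v[:, 1] = (-0.6124,-0.3536,0.7071)
J_ω[:, 1] = z_1
entry J[4][1] = 0.8660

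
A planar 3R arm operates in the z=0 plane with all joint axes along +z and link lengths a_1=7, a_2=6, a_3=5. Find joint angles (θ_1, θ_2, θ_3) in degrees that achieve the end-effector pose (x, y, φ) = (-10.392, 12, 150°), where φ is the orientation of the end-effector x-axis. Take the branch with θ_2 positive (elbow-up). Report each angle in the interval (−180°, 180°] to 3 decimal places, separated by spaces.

wrist centre = target − a_3·(cos φ, sin φ) = (-6.0619, 9.5000)
cos θ_2 = (126.9963−7²−6²)/(2·7·6) = 0.5000; θ_2 = 60.0029° (elbow-up)
β = atan2(9.5000,-6.0619) = 122.5416°; ψ = atan2(5.1963,9.9997) = 27.4584°
θ_1 = β − ψ = 95.0832°
θ_3 = φ − θ_1 − θ_2 = -5.0861° (wrapped to (-180°,180°])

95.083 60.003 -5.086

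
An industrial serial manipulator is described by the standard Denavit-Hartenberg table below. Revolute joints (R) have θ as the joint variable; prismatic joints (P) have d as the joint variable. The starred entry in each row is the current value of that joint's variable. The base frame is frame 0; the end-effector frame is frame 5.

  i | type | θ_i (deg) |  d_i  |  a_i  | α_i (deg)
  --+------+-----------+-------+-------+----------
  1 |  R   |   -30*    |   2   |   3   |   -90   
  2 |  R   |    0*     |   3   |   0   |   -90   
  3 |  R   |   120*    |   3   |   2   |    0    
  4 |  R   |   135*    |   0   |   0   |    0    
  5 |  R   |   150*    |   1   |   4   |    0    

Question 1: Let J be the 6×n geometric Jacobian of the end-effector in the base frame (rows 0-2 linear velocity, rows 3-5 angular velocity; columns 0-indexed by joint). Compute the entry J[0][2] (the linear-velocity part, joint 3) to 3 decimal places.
-4.864

axis z_2 = (0.0000,0.0000,-1.0000); lever o_n−o_2 = (-0.6968,-4.8637,-4.0000)
cross product → J_v[:, 2] = (-4.8637,0.6968,-0.0000)
J_ω[:, 2] = z_2
entry J[0][2] = -4.8637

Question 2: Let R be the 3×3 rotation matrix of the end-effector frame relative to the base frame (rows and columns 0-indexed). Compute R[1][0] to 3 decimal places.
-0.966

End-effector x-axis (col 0 of R) = (0.2588,-0.9659,-0.0000)
R[1][0] = -0.9659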